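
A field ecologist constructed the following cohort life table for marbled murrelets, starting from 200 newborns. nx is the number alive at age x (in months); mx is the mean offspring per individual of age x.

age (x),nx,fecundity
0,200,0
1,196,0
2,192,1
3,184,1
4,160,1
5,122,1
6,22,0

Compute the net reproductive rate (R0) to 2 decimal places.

lx = nx/n0 = nx/200: 1, 0.98, 0.96, 0.92, 0.8, 0.61, 0.11
lx·mx by age: 0, 0, 0.96, 0.92, 0.8, 0.61, 0
R0 = Σ lx·mx = 3.29 → 3.29

3.29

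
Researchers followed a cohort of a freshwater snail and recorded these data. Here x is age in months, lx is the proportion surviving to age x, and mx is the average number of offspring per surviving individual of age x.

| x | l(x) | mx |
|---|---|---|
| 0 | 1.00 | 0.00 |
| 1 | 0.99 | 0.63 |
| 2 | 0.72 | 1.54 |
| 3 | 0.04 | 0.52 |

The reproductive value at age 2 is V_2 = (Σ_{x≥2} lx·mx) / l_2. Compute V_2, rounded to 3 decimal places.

lx·mx for x ≥ 2: 1.1088, 0.0208 → sum = 1.1296
V_2 = 1.1296 / l_2 = 1.1296 / 0.72 = 1.568889… → 1.569

1.569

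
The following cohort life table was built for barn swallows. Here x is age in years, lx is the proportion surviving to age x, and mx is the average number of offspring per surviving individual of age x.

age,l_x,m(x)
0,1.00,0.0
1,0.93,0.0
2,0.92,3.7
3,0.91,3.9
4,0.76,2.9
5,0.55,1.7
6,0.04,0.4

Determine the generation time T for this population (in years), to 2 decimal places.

3.07

lx·mx: 0, 0, 3.404, 3.549, 2.204, 0.935, 0.016 → R0 = 10.108
x·lx·mx: 0, 0, 6.808, 10.647, 8.816, 4.675, 0.096 → Σ = 31.042
T = 31.042 / 10.108 = 3.071033… → 3.07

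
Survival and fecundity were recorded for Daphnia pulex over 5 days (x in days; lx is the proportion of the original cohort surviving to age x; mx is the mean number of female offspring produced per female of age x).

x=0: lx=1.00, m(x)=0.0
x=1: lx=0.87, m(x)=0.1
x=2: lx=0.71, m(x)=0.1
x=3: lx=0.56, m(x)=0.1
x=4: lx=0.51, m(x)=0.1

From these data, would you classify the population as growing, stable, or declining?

declining

R0 = Σ lx·mx = 0 + 0.087 + 0.071 + 0.056 + 0.051 = 0.265
R0 < 1, so the population is declining.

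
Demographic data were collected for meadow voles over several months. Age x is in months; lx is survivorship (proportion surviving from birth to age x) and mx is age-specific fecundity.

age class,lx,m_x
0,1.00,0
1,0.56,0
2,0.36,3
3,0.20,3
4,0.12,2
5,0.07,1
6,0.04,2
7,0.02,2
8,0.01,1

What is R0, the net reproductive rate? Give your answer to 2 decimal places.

lx·mx by age: 0, 0, 1.08, 0.6, 0.24, 0.07, 0.08, 0.04, 0.01
R0 = Σ lx·mx = 2.12 → 2.12

2.12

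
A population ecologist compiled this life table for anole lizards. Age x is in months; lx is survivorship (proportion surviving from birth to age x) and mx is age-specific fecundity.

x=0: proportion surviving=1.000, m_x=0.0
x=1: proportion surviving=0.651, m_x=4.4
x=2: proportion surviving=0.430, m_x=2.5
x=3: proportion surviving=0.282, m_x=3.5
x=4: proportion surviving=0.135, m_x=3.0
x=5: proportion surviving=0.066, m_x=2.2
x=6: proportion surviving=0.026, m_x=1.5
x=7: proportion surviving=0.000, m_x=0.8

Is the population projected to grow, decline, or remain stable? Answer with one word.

R0 = Σ lx·mx = 0 + 2.8644 + 1.075 + 0.987 + 0.405 + 0.1452 + 0.039 + 0 = 5.5156
R0 > 1, so the population is growing.

growing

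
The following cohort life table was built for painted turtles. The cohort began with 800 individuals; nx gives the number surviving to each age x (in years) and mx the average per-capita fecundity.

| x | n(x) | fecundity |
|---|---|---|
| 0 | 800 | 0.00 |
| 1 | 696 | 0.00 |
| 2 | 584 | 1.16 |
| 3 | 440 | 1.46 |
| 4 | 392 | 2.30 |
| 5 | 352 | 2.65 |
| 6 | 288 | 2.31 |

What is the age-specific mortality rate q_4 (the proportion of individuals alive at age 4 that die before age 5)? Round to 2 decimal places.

0.10

lx = nx/n0 = nx/800: 1, 0.87, 0.73, 0.55, 0.49, 0.44, 0.36
q_4 = (l_4 − l_5) / l_4 = (0.49 − 0.44) / 0.49
     = 0.05 / 0.49 = 0.102041… → 0.10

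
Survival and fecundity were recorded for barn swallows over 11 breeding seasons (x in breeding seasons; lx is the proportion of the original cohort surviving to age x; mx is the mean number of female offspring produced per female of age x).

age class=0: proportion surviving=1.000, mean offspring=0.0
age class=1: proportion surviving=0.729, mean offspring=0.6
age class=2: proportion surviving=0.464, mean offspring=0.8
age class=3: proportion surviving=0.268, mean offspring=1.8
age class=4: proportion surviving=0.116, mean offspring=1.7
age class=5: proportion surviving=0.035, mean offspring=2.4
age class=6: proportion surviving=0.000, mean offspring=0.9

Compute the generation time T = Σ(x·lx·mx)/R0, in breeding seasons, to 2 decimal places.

lx·mx: 0, 0.4374, 0.3712, 0.4824, 0.1972, 0.084, 0 → R0 = 1.5722
x·lx·mx: 0, 0.4374, 0.7424, 1.4472, 0.7888, 0.42, 0 → Σ = 3.8358
T = 3.8358 / 1.5722 = 2.439766… → 2.44

2.44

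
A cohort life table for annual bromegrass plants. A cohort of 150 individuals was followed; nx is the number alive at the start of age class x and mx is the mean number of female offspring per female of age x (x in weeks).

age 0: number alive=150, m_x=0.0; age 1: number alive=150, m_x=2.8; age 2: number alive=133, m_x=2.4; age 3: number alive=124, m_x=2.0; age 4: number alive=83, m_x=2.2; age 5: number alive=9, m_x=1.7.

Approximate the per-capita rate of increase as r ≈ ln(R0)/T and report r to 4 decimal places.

lx = nx/n0 = nx/150: 1, 1, 0.88667…, 0.82667…, 0.55333…, 0.06
R0 = Σ lx·mx = 0 + 2.8 + 2.128… + 1.65333… + 1.21733… + 0.102 = 7.900667…
Σ x·lx·mx = 17.395333…; T = 17.395333…/7.900667… = 2.20176…
r ≈ ln(R0)/T = ln(7.900667…)/2.20176… = 0.938772… → 0.9388

0.9388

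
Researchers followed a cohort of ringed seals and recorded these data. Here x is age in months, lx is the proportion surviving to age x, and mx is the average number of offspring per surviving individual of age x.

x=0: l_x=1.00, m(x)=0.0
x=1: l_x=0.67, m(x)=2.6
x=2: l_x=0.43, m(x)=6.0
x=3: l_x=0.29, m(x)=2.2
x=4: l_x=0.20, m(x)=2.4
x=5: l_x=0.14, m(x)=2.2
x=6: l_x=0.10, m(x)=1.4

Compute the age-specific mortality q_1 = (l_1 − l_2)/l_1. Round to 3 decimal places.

q_1 = (l_1 − l_2) / l_1 = (0.67 − 0.43) / 0.67
     = 0.24 / 0.67 = 0.358209… → 0.358

0.358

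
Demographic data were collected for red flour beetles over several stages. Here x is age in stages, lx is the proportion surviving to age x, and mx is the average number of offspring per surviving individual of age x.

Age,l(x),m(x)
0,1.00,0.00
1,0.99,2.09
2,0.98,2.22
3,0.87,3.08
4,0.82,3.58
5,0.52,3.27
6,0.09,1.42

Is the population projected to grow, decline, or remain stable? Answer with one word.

R0 = Σ lx·mx = 0 + 2.0691 + 2.1756 + 2.6796 + 2.9356 + 1.7004 + 0.1278 = 11.6881
R0 > 1, so the population is growing.

growing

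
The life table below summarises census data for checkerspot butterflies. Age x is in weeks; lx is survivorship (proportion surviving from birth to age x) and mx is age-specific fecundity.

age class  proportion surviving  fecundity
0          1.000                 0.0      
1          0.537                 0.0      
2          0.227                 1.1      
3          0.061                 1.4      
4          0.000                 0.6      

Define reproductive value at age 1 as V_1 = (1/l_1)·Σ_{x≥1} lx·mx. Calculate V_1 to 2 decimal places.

lx·mx for x ≥ 1: 0, 0.2497, 0.0854, 0 → sum = 0.3351
V_1 = 0.3351 / l_1 = 0.3351 / 0.537 = 0.624022… → 0.62

0.62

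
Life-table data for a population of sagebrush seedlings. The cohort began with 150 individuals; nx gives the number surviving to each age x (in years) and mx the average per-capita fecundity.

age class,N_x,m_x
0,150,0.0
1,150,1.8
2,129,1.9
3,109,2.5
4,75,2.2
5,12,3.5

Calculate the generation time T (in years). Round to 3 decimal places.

2.461

lx = nx/n0 = nx/150: 1, 1, 0.86, 0.72667…, 0.5, 0.08
lx·mx: 0, 1.8, 1.634, 1.816667…, 1.1, 0.28 → R0 = 6.630667…
x·lx·mx: 0, 1.8, 3.268, 5.45…, 4.4, 1.4 → Σ = 16.318…
T = 16.318… / 6.630667… = 2.460989… → 2.461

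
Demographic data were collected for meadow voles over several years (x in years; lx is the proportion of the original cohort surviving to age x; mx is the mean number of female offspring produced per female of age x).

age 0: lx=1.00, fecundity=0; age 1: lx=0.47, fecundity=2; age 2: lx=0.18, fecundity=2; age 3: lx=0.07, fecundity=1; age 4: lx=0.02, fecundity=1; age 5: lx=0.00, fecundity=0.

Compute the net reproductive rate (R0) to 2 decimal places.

1.39

lx·mx by age: 0, 0.94, 0.36, 0.07, 0.02, 0
R0 = Σ lx·mx = 1.39 → 1.39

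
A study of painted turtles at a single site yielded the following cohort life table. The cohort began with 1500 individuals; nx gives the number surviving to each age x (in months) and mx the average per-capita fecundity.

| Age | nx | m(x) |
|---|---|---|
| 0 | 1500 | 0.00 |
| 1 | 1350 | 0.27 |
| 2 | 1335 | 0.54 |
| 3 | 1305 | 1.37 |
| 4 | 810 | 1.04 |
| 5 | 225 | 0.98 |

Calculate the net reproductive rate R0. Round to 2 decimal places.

lx = nx/n0 = nx/1500: 1, 0.9, 0.89, 0.87, 0.54, 0.15
lx·mx by age: 0, 0.243, 0.4806, 1.1919, 0.5616, 0.147
R0 = Σ lx·mx = 2.6241 → 2.62

2.62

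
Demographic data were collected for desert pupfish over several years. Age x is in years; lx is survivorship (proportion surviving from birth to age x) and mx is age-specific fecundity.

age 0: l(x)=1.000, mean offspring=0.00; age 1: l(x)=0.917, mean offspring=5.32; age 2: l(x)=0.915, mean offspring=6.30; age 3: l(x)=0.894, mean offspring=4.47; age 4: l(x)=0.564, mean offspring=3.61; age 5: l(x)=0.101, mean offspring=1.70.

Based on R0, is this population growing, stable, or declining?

R0 = Σ lx·mx = 0 + 4.87844 + 5.7645 + 3.99618 + 2.03604 + 0.1717 = 16.84686
R0 > 1, so the population is growing.

growing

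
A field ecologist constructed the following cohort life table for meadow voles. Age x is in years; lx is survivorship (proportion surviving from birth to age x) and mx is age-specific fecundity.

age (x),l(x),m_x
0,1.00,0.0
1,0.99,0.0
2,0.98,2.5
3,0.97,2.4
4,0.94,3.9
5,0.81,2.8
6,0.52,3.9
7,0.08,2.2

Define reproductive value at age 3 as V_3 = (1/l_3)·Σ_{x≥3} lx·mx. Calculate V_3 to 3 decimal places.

lx·mx for x ≥ 3: 2.328, 3.666, 2.268, 2.028, 0.176 → sum = 10.466
V_3 = 10.466 / l_3 = 10.466 / 0.97 = 10.789691… → 10.790

10.790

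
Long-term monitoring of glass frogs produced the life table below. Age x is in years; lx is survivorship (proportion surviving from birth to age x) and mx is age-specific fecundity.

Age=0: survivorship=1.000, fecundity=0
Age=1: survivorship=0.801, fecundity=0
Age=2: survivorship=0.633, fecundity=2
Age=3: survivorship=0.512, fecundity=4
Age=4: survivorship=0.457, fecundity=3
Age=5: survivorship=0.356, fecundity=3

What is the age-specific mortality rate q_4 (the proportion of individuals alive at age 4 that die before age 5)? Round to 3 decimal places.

q_4 = (l_4 − l_5) / l_4 = (0.457 − 0.356) / 0.457
     = 0.101 / 0.457 = 0.221007… → 0.221

0.221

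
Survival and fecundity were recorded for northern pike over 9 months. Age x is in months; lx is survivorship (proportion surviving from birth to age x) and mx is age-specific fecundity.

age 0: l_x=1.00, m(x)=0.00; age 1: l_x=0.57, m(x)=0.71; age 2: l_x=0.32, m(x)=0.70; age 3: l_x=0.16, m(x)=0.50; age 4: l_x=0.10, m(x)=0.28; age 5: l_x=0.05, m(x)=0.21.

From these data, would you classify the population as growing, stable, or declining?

declining

R0 = Σ lx·mx = 0 + 0.4047 + 0.224 + 0.08 + 0.028 + 0.0105 = 0.7472
R0 < 1, so the population is declining.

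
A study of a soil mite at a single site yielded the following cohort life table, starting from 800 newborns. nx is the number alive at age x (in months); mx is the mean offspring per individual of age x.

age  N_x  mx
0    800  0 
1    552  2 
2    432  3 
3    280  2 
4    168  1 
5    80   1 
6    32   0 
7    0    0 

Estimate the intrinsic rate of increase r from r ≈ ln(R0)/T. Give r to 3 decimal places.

0.691

lx = nx/n0 = nx/800: 1, 0.69, 0.54, 0.35, 0.21, 0.1, 0.04, 0
R0 = Σ lx·mx = 0 + 1.38 + 1.62 + 0.7 + 0.21 + 0.1 + 0 + 0 = 4.01
Σ x·lx·mx = 8.06; T = 8.06/4.01 = 2.00998…
r ≈ ln(R0)/T = ln(4.01)/2.00998… = 0.69095… → 0.691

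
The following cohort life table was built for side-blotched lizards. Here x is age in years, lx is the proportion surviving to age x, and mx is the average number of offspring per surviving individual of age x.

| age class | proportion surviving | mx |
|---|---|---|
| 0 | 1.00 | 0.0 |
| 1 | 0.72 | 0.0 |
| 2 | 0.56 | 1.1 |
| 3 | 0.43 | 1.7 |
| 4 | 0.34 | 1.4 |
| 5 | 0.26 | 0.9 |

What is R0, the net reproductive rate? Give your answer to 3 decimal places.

lx·mx by age: 0, 0, 0.616, 0.731, 0.476, 0.234
R0 = Σ lx·mx = 2.057 → 2.057

2.057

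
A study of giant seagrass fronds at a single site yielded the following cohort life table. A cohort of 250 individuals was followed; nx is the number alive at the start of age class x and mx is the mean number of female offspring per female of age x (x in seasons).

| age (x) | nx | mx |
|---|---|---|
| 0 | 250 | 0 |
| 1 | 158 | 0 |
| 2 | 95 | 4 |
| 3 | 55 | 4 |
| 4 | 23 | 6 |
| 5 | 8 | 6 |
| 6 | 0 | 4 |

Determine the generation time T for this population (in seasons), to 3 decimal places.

lx = nx/n0 = nx/250: 1, 0.632, 0.38, 0.22, 0.092, 0.032, 0
lx·mx: 0, 0, 1.52, 0.88, 0.552, 0.192, 0 → R0 = 3.144
x·lx·mx: 0, 0, 3.04, 2.64, 2.208, 0.96, 0 → Σ = 8.848
T = 8.848 / 3.144 = 2.814249… → 2.814

2.814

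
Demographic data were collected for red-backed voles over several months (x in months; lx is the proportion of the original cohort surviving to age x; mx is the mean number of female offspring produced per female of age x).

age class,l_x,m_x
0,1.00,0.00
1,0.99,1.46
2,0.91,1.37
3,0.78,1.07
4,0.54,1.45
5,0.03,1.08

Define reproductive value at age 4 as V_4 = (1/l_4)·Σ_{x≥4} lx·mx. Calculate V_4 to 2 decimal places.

lx·mx for x ≥ 4: 0.783, 0.0324 → sum = 0.8154
V_4 = 0.8154 / l_4 = 0.8154 / 0.54 = 1.51 → 1.51

1.51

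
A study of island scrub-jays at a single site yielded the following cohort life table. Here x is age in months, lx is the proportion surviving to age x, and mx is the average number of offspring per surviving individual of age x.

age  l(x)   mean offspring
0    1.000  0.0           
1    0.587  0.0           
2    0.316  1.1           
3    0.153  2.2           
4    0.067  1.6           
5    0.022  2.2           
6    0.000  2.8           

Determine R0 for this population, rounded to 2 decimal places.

lx·mx by age: 0, 0, 0.3476, 0.3366, 0.1072, 0.0484, 0
R0 = Σ lx·mx = 0.8398 → 0.84

0.84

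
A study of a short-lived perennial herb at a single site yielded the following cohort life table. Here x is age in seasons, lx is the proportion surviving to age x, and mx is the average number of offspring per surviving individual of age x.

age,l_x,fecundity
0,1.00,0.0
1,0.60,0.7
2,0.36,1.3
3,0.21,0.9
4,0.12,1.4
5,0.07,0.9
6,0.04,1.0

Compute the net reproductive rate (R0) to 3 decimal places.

1.348

lx·mx by age: 0, 0.42, 0.468, 0.189, 0.168, 0.063, 0.04
R0 = Σ lx·mx = 1.348 → 1.348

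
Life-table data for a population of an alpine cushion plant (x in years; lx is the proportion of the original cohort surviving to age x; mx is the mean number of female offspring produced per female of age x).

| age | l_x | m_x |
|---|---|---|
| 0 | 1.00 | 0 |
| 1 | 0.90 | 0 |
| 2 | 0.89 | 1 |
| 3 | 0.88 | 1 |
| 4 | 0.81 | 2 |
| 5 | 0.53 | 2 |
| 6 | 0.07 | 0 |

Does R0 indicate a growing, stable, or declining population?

growing

R0 = Σ lx·mx = 0 + 0 + 0.89 + 0.88 + 1.62 + 1.06 + 0 = 4.45
R0 > 1, so the population is growing.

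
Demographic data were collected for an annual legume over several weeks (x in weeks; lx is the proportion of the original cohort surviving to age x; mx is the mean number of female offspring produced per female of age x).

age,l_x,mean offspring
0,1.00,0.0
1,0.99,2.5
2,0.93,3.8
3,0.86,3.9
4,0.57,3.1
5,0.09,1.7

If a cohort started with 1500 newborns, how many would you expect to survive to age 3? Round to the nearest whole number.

1290

Expected survivors = N0 · l_3 = 1500 × 0.86 = 1290 → 1290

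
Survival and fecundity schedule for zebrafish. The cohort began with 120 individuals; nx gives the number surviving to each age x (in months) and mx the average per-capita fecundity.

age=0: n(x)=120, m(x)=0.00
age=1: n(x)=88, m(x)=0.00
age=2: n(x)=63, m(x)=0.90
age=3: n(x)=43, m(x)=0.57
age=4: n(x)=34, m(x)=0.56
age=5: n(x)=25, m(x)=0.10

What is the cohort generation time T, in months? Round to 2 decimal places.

lx = nx/n0 = nx/120: 1, 0.73333…, 0.525, 0.35833…, 0.28333…, 0.20833…
lx·mx: 0, 0, 0.4725, 0.20425…, 0.158667…, 0.020833… → R0 = 0.85625…
x·lx·mx: 0, 0, 0.945, 0.61275…, 0.634667…, 0.104167… → Σ = 2.296583…
T = 2.296583… / 0.85625… = 2.682141… → 2.68

2.68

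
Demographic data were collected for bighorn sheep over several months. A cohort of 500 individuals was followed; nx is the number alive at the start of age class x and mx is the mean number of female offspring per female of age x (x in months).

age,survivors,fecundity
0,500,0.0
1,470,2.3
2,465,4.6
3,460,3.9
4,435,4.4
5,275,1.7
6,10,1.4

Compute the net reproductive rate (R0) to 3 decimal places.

14.819

lx = nx/n0 = nx/500: 1, 0.94, 0.93, 0.92, 0.87, 0.55, 0.02
lx·mx by age: 0, 2.162, 4.278, 3.588, 3.828, 0.935, 0.028
R0 = Σ lx·mx = 14.819 → 14.819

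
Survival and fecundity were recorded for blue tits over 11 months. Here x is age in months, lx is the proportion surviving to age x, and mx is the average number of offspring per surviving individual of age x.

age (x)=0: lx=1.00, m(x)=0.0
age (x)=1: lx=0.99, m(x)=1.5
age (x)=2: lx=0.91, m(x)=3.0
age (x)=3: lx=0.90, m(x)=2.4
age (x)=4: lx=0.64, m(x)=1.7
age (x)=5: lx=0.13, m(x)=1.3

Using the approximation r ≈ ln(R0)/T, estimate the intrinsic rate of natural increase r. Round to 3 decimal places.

R0 = Σ lx·mx = 0 + 1.485 + 2.73 + 2.16 + 1.088 + 0.169 = 7.632
Σ x·lx·mx = 18.622; T = 18.622/7.632 = 2.43999…
r ≈ ln(R0)/T = ln(7.632)/2.43999… = 0.83293… → 0.833

0.833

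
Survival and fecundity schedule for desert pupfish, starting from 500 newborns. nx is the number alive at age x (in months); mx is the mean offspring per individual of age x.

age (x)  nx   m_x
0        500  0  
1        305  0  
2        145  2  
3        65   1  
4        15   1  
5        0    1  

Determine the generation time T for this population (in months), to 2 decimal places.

2.26

lx = nx/n0 = nx/500: 1, 0.61, 0.29, 0.13, 0.03, 0
lx·mx: 0, 0, 0.58, 0.13, 0.03, 0 → R0 = 0.74
x·lx·mx: 0, 0, 1.16, 0.39, 0.12, 0 → Σ = 1.67
T = 1.67 / 0.74 = 2.256757… → 2.26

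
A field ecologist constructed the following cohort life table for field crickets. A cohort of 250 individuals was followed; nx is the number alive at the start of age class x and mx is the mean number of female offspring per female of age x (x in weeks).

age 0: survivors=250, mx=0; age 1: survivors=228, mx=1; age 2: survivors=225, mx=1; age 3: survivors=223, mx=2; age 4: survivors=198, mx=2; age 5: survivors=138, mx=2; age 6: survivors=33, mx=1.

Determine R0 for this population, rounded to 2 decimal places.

lx = nx/n0 = nx/250: 1, 0.912, 0.9, 0.892, 0.792, 0.552, 0.132
lx·mx by age: 0, 0.912, 0.9, 1.784, 1.584, 1.104, 0.132
R0 = Σ lx·mx = 6.416 → 6.42

6.42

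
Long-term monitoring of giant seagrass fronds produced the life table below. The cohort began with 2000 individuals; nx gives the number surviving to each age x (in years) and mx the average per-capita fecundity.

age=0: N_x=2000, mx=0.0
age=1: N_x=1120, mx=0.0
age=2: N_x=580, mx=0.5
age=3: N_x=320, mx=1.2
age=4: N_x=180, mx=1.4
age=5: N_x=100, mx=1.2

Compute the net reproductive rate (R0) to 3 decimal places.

0.523

lx = nx/n0 = nx/2000: 1, 0.56, 0.29, 0.16, 0.09, 0.05
lx·mx by age: 0, 0, 0.145, 0.192, 0.126, 0.06
R0 = Σ lx·mx = 0.523 → 0.523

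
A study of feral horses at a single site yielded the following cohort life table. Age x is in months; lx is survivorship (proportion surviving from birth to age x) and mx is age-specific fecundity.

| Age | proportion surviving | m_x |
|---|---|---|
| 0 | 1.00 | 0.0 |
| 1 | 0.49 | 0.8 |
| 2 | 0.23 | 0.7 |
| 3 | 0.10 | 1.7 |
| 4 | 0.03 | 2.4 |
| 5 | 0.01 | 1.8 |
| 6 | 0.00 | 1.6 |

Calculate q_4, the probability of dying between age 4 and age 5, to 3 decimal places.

0.667

q_4 = (l_4 − l_5) / l_4 = (0.03 − 0.01) / 0.03
     = 0.02 / 0.03 = 0.666667… → 0.667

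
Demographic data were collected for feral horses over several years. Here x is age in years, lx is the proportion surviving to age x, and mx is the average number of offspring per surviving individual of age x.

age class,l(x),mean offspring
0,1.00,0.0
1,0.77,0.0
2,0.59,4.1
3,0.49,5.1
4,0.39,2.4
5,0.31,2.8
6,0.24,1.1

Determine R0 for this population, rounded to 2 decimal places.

lx·mx by age: 0, 0, 2.419, 2.499, 0.936, 0.868, 0.264
R0 = Σ lx·mx = 6.986 → 6.99

6.99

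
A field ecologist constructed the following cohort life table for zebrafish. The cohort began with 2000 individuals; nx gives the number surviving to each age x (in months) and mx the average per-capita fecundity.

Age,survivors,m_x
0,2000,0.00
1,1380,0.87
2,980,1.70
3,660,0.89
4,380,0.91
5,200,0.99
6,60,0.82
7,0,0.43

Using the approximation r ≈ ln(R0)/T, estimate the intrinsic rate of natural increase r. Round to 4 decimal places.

lx = nx/n0 = nx/2000: 1, 0.69, 0.49, 0.33, 0.19, 0.1, 0.03, 0
R0 = Σ lx·mx = 0 + 0.6003 + 0.833 + 0.2937 + 0.1729 + 0.099 + 0.0246 + 0 = 2.0235
Σ x·lx·mx = 4.4816; T = 4.4816/2.0235 = 2.21478…
r ≈ ln(R0)/T = ln(2.0235)/2.21478… = 0.318239… → 0.3182

0.3182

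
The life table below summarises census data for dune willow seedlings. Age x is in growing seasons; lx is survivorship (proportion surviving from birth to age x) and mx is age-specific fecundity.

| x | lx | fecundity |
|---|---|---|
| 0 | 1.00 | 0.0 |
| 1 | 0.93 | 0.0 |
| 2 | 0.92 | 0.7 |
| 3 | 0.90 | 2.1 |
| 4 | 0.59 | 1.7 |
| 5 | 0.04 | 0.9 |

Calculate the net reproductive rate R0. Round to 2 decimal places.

lx·mx by age: 0, 0, 0.644, 1.89, 1.003, 0.036
R0 = Σ lx·mx = 3.573 → 3.57

3.57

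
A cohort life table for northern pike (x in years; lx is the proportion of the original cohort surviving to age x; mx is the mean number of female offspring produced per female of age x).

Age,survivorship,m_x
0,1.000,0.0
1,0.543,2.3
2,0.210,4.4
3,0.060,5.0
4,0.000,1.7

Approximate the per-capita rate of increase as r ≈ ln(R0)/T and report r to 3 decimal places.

0.560

R0 = Σ lx·mx = 0 + 1.2489 + 0.924 + 0.3 + 0 = 2.4729
Σ x·lx·mx = 3.9969; T = 3.9969/2.4729 = 1.61628…
r ≈ ln(R0)/T = ln(2.4729)/1.61628… = 0.56017… → 0.560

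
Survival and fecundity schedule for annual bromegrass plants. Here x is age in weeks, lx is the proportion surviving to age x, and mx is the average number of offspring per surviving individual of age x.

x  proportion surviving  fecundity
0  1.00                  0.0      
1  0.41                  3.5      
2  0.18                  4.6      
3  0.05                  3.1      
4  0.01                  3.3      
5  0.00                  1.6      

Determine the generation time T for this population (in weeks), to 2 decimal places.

1.50

lx·mx: 0, 1.435, 0.828, 0.155, 0.033, 0 → R0 = 2.451
x·lx·mx: 0, 1.435, 1.656, 0.465, 0.132, 0 → Σ = 3.688
T = 3.688 / 2.451 = 1.504692… → 1.50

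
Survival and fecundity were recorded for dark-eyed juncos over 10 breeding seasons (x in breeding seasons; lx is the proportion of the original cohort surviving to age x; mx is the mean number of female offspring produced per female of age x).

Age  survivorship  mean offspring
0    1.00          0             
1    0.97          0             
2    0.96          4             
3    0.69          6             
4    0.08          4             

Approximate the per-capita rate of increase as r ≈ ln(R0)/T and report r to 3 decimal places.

0.822

R0 = Σ lx·mx = 0 + 0 + 3.84 + 4.14 + 0.32 = 8.3
Σ x·lx·mx = 21.38; T = 21.38/8.3 = 2.5759…
r ≈ ln(R0)/T = ln(8.3)/2.5759… = 0.82156… → 0.822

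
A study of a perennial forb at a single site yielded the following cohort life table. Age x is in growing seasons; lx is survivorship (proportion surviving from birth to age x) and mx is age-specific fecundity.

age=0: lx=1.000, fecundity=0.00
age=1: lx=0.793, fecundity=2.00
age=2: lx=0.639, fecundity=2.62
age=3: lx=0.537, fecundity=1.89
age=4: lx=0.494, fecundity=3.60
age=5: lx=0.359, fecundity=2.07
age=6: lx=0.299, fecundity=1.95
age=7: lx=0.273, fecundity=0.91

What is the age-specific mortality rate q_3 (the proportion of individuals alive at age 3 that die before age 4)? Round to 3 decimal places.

q_3 = (l_3 − l_4) / l_3 = (0.537 − 0.494) / 0.537
     = 0.043 / 0.537 = 0.080074… → 0.080

0.080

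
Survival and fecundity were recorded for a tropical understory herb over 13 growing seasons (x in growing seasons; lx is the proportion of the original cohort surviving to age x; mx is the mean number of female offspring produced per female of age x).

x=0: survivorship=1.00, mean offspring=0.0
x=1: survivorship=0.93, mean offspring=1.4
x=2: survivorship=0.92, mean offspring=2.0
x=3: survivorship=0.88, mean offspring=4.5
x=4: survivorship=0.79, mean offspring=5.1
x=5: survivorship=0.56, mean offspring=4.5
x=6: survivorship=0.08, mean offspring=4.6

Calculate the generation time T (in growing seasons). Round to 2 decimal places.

lx·mx: 0, 1.302, 1.84, 3.96, 4.029, 2.52, 0.368 → R0 = 14.019
x·lx·mx: 0, 1.302, 3.68, 11.88, 16.116, 12.6, 2.208 → Σ = 47.786
T = 47.786 / 14.019 = 3.40866… → 3.41

3.41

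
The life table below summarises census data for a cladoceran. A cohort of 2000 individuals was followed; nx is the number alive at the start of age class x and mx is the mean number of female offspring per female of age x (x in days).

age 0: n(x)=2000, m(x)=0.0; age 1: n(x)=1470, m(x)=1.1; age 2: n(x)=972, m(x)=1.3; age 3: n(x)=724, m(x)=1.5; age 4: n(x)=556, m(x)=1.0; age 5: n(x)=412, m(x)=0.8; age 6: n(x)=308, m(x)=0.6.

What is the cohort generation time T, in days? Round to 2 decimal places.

lx = nx/n0 = nx/2000: 1, 0.735, 0.486, 0.362, 0.278, 0.206, 0.154
lx·mx: 0, 0.8085, 0.6318, 0.543, 0.278, 0.1648, 0.0924 → R0 = 2.5185
x·lx·mx: 0, 0.8085, 1.2636, 1.629, 1.112, 0.824, 0.5544 → Σ = 6.1915
T = 6.1915 / 2.5185 = 2.458408… → 2.46

2.46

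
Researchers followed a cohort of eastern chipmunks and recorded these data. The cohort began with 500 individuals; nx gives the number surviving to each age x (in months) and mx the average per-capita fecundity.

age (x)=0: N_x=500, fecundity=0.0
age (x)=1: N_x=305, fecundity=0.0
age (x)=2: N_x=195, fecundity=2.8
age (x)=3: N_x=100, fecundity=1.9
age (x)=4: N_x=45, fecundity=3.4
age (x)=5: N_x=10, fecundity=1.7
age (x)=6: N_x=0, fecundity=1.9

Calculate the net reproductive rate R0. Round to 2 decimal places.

lx = nx/n0 = nx/500: 1, 0.61, 0.39, 0.2, 0.09, 0.02, 0
lx·mx by age: 0, 0, 1.092, 0.38, 0.306, 0.034, 0
R0 = Σ lx·mx = 1.812 → 1.81

1.81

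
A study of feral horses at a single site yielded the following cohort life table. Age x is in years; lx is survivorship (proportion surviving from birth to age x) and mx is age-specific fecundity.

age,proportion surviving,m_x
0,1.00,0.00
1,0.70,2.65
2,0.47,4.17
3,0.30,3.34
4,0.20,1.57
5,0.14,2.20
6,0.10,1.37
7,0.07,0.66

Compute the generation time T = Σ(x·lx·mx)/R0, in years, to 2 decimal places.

2.26

lx·mx: 0, 1.855, 1.9599, 1.002, 0.314, 0.308, 0.137, 0.0462 → R0 = 5.6221
x·lx·mx: 0, 1.855, 3.9198, 3.006, 1.256, 1.54, 0.822, 0.3234 → Σ = 12.7222
T = 12.7222 / 5.6221 = 2.262891… → 2.26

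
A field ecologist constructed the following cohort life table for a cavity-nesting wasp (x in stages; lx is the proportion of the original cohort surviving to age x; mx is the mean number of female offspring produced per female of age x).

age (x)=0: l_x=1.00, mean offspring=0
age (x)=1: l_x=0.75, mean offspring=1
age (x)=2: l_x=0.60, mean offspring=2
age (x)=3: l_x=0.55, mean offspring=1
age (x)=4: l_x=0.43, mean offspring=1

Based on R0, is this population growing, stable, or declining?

growing

R0 = Σ lx·mx = 0 + 0.75 + 1.2 + 0.55 + 0.43 = 2.93
R0 > 1, so the population is growing.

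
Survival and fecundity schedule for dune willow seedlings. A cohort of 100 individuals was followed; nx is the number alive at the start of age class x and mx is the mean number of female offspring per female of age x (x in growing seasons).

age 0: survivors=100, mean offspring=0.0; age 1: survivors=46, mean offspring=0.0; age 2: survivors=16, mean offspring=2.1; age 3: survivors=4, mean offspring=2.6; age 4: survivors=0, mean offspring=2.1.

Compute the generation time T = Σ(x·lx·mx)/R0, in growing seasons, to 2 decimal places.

lx = nx/n0 = nx/100: 1, 0.46, 0.16, 0.04, 0
lx·mx: 0, 0, 0.336, 0.104, 0 → R0 = 0.44
x·lx·mx: 0, 0, 0.672, 0.312, 0 → Σ = 0.984
T = 0.984 / 0.44 = 2.236364… → 2.24

2.24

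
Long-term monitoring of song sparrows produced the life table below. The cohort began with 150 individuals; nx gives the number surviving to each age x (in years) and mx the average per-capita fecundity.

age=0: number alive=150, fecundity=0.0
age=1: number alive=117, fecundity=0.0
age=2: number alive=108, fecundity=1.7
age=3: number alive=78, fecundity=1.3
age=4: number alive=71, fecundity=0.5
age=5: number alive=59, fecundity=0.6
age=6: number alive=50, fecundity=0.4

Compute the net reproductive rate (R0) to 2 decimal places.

2.51

lx = nx/n0 = nx/150: 1, 0.78, 0.72, 0.52, 0.47333…, 0.39333…, 0.33333…
lx·mx by age: 0, 0, 1.224, 0.676, 0.236667…, 0.236…, 0.133333…
R0 = Σ lx·mx = 2.506… → 2.51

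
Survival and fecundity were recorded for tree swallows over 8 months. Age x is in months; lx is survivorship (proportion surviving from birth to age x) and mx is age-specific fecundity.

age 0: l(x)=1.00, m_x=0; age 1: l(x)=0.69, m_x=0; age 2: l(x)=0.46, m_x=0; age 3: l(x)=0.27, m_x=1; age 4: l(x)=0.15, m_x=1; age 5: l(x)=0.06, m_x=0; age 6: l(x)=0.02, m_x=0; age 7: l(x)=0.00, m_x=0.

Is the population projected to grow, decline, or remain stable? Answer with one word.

R0 = Σ lx·mx = 0 + 0 + 0 + 0.27 + 0.15 + 0 + 0 + 0 = 0.42
R0 < 1, so the population is declining.

declining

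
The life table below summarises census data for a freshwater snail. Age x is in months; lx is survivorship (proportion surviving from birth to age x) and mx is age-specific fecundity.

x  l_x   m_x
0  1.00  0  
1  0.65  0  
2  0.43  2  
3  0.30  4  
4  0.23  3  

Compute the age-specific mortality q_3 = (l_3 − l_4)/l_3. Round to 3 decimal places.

0.233

q_3 = (l_3 − l_4) / l_3 = (0.3 − 0.23) / 0.3
     = 0.07 / 0.3 = 0.233333… → 0.233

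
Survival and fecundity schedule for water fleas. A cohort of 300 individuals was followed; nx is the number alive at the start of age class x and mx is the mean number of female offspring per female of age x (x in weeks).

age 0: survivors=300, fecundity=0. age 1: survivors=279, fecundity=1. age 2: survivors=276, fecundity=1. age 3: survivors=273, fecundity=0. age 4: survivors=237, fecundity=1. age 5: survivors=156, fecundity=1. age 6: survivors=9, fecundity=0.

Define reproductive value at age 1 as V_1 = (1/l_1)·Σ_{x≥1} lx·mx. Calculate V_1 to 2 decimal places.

lx = nx/n0 = nx/300: 1, 0.93, 0.92, 0.91, 0.79, 0.52, 0.03
lx·mx for x ≥ 1: 0.93, 0.92, 0, 0.79, 0.52, 0 → sum = 3.16
V_1 = 3.16 / l_1 = 3.16 / 0.93 = 3.397849… → 3.40

3.40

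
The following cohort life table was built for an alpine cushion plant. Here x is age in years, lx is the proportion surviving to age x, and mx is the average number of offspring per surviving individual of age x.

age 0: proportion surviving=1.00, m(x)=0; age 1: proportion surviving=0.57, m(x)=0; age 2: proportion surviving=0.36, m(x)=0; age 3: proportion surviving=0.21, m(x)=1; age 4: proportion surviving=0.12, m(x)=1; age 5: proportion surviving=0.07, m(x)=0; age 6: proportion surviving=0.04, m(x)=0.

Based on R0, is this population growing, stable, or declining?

declining

R0 = Σ lx·mx = 0 + 0 + 0 + 0.21 + 0.12 + 0 + 0 = 0.33
R0 < 1, so the population is declining.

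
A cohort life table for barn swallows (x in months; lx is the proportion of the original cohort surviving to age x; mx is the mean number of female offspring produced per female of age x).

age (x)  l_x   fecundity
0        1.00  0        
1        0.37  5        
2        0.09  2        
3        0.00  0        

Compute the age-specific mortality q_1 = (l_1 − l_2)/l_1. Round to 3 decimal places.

0.757

q_1 = (l_1 − l_2) / l_1 = (0.37 − 0.09) / 0.37
     = 0.28 / 0.37 = 0.756757… → 0.757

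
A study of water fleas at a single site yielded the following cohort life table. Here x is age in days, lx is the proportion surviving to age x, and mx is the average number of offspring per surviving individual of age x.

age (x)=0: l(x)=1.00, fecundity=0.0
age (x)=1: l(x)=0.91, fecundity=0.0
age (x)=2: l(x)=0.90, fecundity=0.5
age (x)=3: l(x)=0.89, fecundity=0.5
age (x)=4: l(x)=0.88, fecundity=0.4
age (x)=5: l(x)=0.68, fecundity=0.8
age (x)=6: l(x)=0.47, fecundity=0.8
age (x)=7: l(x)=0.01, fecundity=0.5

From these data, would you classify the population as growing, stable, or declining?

growing

R0 = Σ lx·mx = 0 + 0 + 0.45 + 0.445 + 0.352 + 0.544 + 0.376 + 0.005 = 2.172
R0 > 1, so the population is growing.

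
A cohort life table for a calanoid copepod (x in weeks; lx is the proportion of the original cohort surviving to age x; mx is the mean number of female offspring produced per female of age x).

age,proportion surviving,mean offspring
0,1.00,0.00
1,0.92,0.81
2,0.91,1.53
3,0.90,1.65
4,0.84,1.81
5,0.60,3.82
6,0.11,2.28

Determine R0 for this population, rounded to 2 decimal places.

lx·mx by age: 0, 0.7452, 1.3923, 1.485, 1.5204, 2.292, 0.2508
R0 = Σ lx·mx = 7.6857 → 7.69

7.69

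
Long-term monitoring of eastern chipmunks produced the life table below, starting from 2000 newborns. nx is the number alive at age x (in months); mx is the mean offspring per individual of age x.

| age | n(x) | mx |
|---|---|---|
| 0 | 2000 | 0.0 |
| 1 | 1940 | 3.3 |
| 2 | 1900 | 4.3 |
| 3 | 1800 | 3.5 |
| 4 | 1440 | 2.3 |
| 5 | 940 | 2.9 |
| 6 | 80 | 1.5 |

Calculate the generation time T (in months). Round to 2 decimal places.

lx = nx/n0 = nx/2000: 1, 0.97, 0.95, 0.9, 0.72, 0.47, 0.04
lx·mx: 0, 3.201, 4.085, 3.15, 1.656, 1.363, 0.06 → R0 = 13.515
x·lx·mx: 0, 3.201, 8.17, 9.45, 6.624, 6.815, 0.36 → Σ = 34.62
T = 34.62 / 13.515 = 2.561598… → 2.56

2.56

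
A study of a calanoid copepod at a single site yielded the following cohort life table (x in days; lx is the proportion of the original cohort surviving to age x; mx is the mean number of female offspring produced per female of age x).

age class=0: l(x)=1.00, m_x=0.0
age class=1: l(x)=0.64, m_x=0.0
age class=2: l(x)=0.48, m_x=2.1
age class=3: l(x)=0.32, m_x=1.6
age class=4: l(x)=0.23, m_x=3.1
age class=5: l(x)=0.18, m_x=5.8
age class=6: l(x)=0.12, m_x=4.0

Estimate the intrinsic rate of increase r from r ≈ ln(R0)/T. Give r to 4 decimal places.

0.3429

R0 = Σ lx·mx = 0 + 0 + 1.008 + 0.512 + 0.713 + 1.044 + 0.48 = 3.757
Σ x·lx·mx = 14.504; T = 14.504/3.757 = 3.86053…
r ≈ ln(R0)/T = ln(3.757)/3.86053… = 0.34286… → 0.3429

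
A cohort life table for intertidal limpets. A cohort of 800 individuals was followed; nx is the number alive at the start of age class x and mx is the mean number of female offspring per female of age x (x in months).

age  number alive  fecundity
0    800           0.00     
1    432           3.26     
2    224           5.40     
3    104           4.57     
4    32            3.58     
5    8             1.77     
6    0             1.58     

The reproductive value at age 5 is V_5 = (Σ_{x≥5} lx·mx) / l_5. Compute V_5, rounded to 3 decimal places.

lx = nx/n0 = nx/800: 1, 0.54, 0.28, 0.13, 0.04, 0.01, 0
lx·mx for x ≥ 5: 0.0177, 0 → sum = 0.0177
V_5 = 0.0177 / l_5 = 0.0177 / 0.01 = 1.77 → 1.770

1.770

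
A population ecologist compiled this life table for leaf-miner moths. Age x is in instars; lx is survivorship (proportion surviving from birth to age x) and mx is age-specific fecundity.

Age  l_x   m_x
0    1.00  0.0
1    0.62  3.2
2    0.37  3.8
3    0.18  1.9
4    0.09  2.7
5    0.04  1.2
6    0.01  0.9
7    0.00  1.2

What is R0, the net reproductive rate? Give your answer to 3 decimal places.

lx·mx by age: 0, 1.984, 1.406, 0.342, 0.243, 0.048, 0.009, 0
R0 = Σ lx·mx = 4.032 → 4.032

4.032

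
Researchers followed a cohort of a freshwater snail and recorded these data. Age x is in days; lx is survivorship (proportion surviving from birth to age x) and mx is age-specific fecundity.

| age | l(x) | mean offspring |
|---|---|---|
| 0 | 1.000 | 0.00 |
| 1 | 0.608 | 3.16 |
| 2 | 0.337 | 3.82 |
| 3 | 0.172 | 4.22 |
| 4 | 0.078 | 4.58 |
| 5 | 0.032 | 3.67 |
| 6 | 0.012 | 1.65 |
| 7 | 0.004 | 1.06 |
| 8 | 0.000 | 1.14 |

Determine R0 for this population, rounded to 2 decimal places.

4.43

lx·mx by age: 0, 1.92128, 1.28734, 0.72584, 0.35724, 0.11744, 0.0198, 0.00424, 0
R0 = Σ lx·mx = 4.43318 → 4.43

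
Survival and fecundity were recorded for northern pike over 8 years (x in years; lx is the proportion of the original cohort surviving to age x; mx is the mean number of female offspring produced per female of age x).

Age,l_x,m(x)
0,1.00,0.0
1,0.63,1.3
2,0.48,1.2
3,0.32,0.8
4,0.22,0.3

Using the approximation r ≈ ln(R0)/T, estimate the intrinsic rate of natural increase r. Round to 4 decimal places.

R0 = Σ lx·mx = 0 + 0.819 + 0.576 + 0.256 + 0.066 = 1.717
Σ x·lx·mx = 3.003; T = 3.003/1.717 = 1.74898…
r ≈ ln(R0)/T = ln(1.717)/1.74898… = 0.309082… → 0.3091

0.3091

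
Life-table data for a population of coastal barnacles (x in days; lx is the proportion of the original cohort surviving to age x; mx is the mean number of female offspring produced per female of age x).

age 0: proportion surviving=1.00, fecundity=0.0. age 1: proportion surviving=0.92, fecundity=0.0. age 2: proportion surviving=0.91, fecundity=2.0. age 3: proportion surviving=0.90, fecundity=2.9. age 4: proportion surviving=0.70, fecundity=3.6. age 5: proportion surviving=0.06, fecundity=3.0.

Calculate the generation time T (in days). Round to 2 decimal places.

3.15

lx·mx: 0, 0, 1.82, 2.61, 2.52, 0.18 → R0 = 7.13
x·lx·mx: 0, 0, 3.64, 7.83, 10.08, 0.9 → Σ = 22.45
T = 22.45 / 7.13 = 3.148668… → 3.15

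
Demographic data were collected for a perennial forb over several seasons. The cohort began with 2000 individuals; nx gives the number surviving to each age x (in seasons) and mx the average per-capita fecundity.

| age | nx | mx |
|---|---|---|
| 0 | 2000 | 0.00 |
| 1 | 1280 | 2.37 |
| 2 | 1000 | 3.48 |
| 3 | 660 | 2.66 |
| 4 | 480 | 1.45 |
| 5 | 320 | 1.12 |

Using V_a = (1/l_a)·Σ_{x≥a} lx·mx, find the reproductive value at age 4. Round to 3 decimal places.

lx = nx/n0 = nx/2000: 1, 0.64, 0.5, 0.33, 0.24, 0.16
lx·mx for x ≥ 4: 0.348, 0.1792 → sum = 0.5272
V_4 = 0.5272 / l_4 = 0.5272 / 0.24 = 2.196667… → 2.197

2.197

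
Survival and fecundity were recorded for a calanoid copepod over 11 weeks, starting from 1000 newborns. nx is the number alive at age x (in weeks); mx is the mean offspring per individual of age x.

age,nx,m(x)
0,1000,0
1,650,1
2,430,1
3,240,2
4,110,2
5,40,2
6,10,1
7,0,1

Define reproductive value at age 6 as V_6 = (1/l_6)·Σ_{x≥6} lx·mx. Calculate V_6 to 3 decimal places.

lx = nx/n0 = nx/1000: 1, 0.65, 0.43, 0.24, 0.11, 0.04, 0.01, 0
lx·mx for x ≥ 6: 0.01, 0 → sum = 0.01
V_6 = 0.01 / l_6 = 0.01 / 0.01 = 1 → 1.000

1.000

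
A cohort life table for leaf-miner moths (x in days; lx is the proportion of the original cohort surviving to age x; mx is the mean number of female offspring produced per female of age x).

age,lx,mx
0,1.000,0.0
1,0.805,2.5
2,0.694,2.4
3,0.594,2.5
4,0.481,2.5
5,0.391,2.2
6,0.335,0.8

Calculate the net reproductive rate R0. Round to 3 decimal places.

lx·mx by age: 0, 2.0125, 1.6656, 1.485, 1.2025, 0.8602, 0.268
R0 = Σ lx·mx = 7.4938 → 7.494

7.494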